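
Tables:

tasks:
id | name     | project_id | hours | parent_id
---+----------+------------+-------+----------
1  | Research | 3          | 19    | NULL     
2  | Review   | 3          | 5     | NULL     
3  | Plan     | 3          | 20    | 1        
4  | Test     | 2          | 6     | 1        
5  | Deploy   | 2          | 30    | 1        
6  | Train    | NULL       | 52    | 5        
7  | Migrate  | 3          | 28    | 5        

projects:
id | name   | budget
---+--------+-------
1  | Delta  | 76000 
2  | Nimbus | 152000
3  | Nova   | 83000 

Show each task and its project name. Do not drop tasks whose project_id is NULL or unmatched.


LEFT JOIN keeps every row from tasks (the left table); where project_id has no match in projects, the project columns become NULL. Walk through each task:
  - task 1 (Research): project_id=3 -> matches Nova
  - task 2 (Review): project_id=3 -> matches Nova
  - task 3 (Plan): project_id=3 -> matches Nova
  - task 4 (Test): project_id=2 -> matches Nimbus
  - task 5 (Deploy): project_id=2 -> matches Nimbus
  - task 6 (Train): project_id=NULL, no match -> kept with NULL
  - task 7 (Migrate): project_id=3 -> matches Nova
All 7 rows appear; 1 has NULL project.

SQL:
SELECT a.name, b.name AS project
FROM tasks a
LEFT JOIN projects b ON a.project_id = b.id

Result:
name     | project
---------+--------
Research | Nova   
Review   | Nova   
Plan     | Nova   
Test     | Nimbus 
Deploy   | Nimbus 
Train    | NULL   
Migrate  | Nova   


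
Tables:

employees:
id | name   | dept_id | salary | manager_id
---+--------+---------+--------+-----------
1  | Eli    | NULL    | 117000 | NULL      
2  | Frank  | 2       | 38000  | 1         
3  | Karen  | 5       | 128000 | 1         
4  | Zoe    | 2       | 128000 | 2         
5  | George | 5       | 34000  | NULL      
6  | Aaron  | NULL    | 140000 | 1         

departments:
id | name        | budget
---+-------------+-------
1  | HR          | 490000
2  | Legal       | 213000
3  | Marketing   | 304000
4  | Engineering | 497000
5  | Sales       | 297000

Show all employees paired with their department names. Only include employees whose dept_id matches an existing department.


INNER JOIN keeps only employees rows whose dept_id matches an id in departments. Walk through each employee:
  - employee 1 (Eli): dept_id=NULL, no match -> dropped
  - employee 2 (Frank): dept_id=2 -> matches Legal
  - employee 3 (Karen): dept_id=5 -> matches Sales
  - employee 4 (Zoe): dept_id=2 -> matches Legal
  - employee 5 (George): dept_id=5 -> matches Sales
  - employee 6 (Aaron): dept_id=NULL, no match -> dropped
So 2 of 6 rows are dropped.

SQL:
SELECT a.name, b.name AS department
FROM employees a
INNER JOIN departments b ON a.dept_id = b.id

Result:
name   | department
-------+-----------
Frank  | Legal     
Karen  | Sales     
Zoe    | Legal     
George | Sales     


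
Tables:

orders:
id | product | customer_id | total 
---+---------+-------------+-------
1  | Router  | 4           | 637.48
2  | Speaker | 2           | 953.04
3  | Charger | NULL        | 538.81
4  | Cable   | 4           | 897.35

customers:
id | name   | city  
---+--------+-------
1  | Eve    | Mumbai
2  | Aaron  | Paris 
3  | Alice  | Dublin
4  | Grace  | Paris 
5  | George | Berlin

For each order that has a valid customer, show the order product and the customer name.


INNER JOIN keeps only orders rows whose customer_id matches an id in customers. Walk through each order:
  - order 1 (Router): customer_id=4 -> matches Grace
  - order 2 (Speaker): customer_id=2 -> matches Aaron
  - order 3 (Charger): customer_id=NULL, no match -> dropped
  - order 4 (Cable): customer_id=4 -> matches Grace
So 1 of 4 rows is dropped.

SQL:
SELECT a.product, b.name AS customer
FROM orders a
INNER JOIN customers b ON a.customer_id = b.id

Result:
product | customer
--------+---------
Router  | Grace   
Speaker | Aaron   
Cable   | Grace   


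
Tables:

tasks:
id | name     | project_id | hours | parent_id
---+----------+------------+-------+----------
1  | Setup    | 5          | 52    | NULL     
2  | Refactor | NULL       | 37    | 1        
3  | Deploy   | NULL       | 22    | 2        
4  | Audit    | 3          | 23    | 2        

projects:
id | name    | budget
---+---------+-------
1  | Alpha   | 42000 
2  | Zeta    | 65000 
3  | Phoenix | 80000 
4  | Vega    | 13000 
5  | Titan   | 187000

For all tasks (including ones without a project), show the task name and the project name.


LEFT JOIN keeps every row from tasks (the left table); where project_id has no match in projects, the project columns become NULL. Walk through each task:
  - task 1 (Setup): project_id=5 -> matches Titan
  - task 2 (Refactor): project_id=NULL, no match -> kept with NULL
  - task 3 (Deploy): project_id=NULL, no match -> kept with NULL
  - task 4 (Audit): project_id=3 -> matches Phoenix
All 4 rows appear; 2 have NULL project.

SQL:
SELECT a.name, b.name AS project
FROM tasks a
LEFT JOIN projects b ON a.project_id = b.id

Result:
name     | project
---------+--------
Setup    | Titan  
Refactor | NULL   
Deploy   | NULL   
Audit    | Phoenix


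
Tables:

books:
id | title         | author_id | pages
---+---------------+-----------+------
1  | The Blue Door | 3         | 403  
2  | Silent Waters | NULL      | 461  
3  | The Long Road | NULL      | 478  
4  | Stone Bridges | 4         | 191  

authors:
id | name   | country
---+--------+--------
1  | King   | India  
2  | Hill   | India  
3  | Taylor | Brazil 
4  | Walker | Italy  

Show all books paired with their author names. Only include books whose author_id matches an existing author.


INNER JOIN keeps only books rows whose author_id matches an id in authors. Walk through each book:
  - book 1 (The Blue Door): author_id=3 -> matches Taylor
  - book 2 (Silent Waters): author_id=NULL, no match -> dropped
  - book 3 (The Long Road): author_id=NULL, no match -> dropped
  - book 4 (Stone Bridges): author_id=4 -> matches Walker
So 2 of 4 rows are dropped.

SQL:
SELECT a.title, b.name AS author
FROM books a
INNER JOIN authors b ON a.author_id = b.id

Result:
title         | author
--------------+-------
The Blue Door | Taylor
Stone Bridges | Walker


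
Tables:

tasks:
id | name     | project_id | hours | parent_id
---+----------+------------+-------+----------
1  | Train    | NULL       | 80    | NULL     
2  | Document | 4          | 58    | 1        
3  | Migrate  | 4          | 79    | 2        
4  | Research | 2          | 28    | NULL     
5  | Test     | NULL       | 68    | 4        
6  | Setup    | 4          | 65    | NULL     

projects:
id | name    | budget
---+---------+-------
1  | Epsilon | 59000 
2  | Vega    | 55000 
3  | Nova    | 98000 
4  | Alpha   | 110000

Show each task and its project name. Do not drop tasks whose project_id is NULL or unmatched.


LEFT JOIN keeps every row from tasks (the left table); where project_id has no match in projects, the project columns become NULL. Walk through each task:
  - task 1 (Train): project_id=NULL, no match -> kept with NULL
  - task 2 (Document): project_id=4 -> matches Alpha
  - task 3 (Migrate): project_id=4 -> matches Alpha
  - task 4 (Research): project_id=2 -> matches Vega
  - task 5 (Test): project_id=NULL, no match -> kept with NULL
  - task 6 (Setup): project_id=4 -> matches Alpha
All 6 rows appear; 2 have NULL project.

SQL:
SELECT a.name, b.name AS project
FROM tasks a
LEFT JOIN projects b ON a.project_id = b.id

Result:
name     | project
---------+--------
Train    | NULL   
Document | Alpha  
Migrate  | Alpha  
Research | Vega   
Test     | NULL   
Setup    | Alpha  


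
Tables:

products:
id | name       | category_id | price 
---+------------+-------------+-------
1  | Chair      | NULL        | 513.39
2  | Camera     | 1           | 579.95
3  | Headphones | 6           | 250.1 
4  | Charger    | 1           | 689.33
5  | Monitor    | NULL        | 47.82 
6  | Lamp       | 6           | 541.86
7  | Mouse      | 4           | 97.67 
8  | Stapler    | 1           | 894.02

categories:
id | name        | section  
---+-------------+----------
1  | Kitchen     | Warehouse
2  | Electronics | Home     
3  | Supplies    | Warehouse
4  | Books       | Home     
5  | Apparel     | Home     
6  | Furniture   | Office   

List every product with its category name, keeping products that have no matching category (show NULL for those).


LEFT JOIN keeps every row from products (the left table); where category_id has no match in categories, the category columns become NULL. Walk through each product:
  - product 1 (Chair): category_id=NULL, no match -> kept with NULL
  - product 2 (Camera): category_id=1 -> matches Kitchen
  - product 3 (Headphones): category_id=6 -> matches Furniture
  - product 4 (Charger): category_id=1 -> matches Kitchen
  - product 5 (Monitor): category_id=NULL, no match -> kept with NULL
  - product 6 (Lamp): category_id=6 -> matches Furniture
  - product 7 (Mouse): category_id=4 -> matches Books
  - product 8 (Stapler): category_id=1 -> matches Kitchen
All 8 rows appear; 2 have NULL category.

SQL:
SELECT a.name, b.name AS category
FROM products a
LEFT JOIN categories b ON a.category_id = b.id

Result:
name       | category 
-----------+----------
Chair      | NULL     
Camera     | Kitchen  
Headphones | Furniture
Charger    | Kitchen  
Monitor    | NULL     
Lamp       | Furniture
Mouse      | Books    
Stapler    | Kitchen  


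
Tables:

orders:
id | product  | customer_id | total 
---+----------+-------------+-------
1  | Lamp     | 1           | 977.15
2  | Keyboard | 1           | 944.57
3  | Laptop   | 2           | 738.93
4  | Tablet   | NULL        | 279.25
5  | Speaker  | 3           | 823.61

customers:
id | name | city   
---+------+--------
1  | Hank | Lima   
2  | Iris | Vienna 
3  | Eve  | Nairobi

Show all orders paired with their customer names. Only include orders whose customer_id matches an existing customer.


INNER JOIN keeps only orders rows whose customer_id matches an id in customers. Walk through each order:
  - order 1 (Lamp): customer_id=1 -> matches Hank
  - order 2 (Keyboard): customer_id=1 -> matches Hank
  - order 3 (Laptop): customer_id=2 -> matches Iris
  - order 4 (Tablet): customer_id=NULL, no match -> dropped
  - order 5 (Speaker): customer_id=3 -> matches Eve
So 1 of 5 rows is dropped.

SQL:
SELECT a.product, b.name AS customer
FROM orders a
INNER JOIN customers b ON a.customer_id = b.id

Result:
product  | customer
---------+---------
Lamp     | Hank    
Keyboard | Hank    
Laptop   | Iris    
Speaker  | Eve     


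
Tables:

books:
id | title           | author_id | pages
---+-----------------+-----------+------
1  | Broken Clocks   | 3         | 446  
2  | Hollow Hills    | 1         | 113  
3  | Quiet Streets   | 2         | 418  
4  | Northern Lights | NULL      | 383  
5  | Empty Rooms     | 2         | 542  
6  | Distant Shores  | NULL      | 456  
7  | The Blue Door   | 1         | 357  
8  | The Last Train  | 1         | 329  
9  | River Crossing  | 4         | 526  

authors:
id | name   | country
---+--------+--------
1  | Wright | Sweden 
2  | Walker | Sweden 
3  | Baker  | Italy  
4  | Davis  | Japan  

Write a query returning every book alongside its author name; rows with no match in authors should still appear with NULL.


LEFT JOIN keeps every row from books (the left table); where author_id has no match in authors, the author columns become NULL. Walk through each book:
  - book 1 (Broken Clocks): author_id=3 -> matches Baker
  - book 2 (Hollow Hills): author_id=1 -> matches Wright
  - book 3 (Quiet Streets): author_id=2 -> matches Walker
  - book 4 (Northern Lights): author_id=NULL, no match -> kept with NULL
  - book 5 (Empty Rooms): author_id=2 -> matches Walker
  - book 6 (Distant Shores): author_id=NULL, no match -> kept with NULL
  - book 7 (The Blue Door): author_id=1 -> matches Wright
  - book 8 (The Last Train): author_id=1 -> matches Wright
  - book 9 (River Crossing): author_id=4 -> matches Davis
All 9 rows appear; 2 have NULL author.

SQL:
SELECT a.title, b.name AS author
FROM books a
LEFT JOIN authors b ON a.author_id = b.id

Result:
title           | author
----------------+-------
Broken Clocks   | Baker 
Hollow Hills    | Wright
Quiet Streets   | Walker
Northern Lights | NULL  
Empty Rooms     | Walker
Distant Shores  | NULL  
The Blue Door   | Wright
The Last Train  | Wright
River Crossing  | Davis 


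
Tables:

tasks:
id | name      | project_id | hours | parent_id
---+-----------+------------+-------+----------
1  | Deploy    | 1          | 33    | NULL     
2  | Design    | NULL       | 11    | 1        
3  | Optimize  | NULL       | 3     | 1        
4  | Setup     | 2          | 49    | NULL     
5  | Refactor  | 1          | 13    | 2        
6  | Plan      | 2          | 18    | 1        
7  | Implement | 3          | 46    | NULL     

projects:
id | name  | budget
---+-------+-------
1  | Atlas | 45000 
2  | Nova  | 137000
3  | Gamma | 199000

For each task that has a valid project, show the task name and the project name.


INNER JOIN keeps only tasks rows whose project_id matches an id in projects. Walk through each task:
  - task 1 (Deploy): project_id=1 -> matches Atlas
  - task 2 (Design): project_id=NULL, no match -> dropped
  - task 3 (Optimize): project_id=NULL, no match -> dropped
  - task 4 (Setup): project_id=2 -> matches Nova
  - task 5 (Refactor): project_id=1 -> matches Atlas
  - task 6 (Plan): project_id=2 -> matches Nova
  - task 7 (Implement): project_id=3 -> matches Gamma
So 2 of 7 rows are dropped.

SQL:
SELECT a.name, b.name AS project
FROM tasks a
INNER JOIN projects b ON a.project_id = b.id

Result:
name      | project
----------+--------
Deploy    | Atlas  
Setup     | Nova   
Refactor  | Atlas  
Plan      | Nova   
Implement | Gamma  


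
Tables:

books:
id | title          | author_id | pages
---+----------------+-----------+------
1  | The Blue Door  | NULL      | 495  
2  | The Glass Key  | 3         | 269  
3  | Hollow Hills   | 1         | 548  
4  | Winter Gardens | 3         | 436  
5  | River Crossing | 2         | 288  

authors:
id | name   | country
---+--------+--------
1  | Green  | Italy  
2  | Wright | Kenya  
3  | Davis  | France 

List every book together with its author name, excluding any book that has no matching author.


INNER JOIN keeps only books rows whose author_id matches an id in authors. Walk through each book:
  - book 1 (The Blue Door): author_id=NULL, no match -> dropped
  - book 2 (The Glass Key): author_id=3 -> matches Davis
  - book 3 (Hollow Hills): author_id=1 -> matches Green
  - book 4 (Winter Gardens): author_id=3 -> matches Davis
  - book 5 (River Crossing): author_id=2 -> matches Wright
So 1 of 5 rows is dropped.

SQL:
SELECT a.title, b.name AS author
FROM books a
INNER JOIN authors b ON a.author_id = b.id

Result:
title          | author
---------------+-------
The Glass Key  | Davis 
Hollow Hills   | Green 
Winter Gardens | Davis 
River Crossing | Wright


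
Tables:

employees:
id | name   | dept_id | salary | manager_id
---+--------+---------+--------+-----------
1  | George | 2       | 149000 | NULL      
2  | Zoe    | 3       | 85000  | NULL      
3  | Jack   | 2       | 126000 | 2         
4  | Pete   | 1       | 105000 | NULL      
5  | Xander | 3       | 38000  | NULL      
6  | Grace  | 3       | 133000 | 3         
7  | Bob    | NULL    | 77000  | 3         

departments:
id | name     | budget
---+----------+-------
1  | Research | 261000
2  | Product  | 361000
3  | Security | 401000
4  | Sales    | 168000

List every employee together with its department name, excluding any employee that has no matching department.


INNER JOIN keeps only employees rows whose dept_id matches an id in departments. Walk through each employee:
  - employee 1 (George): dept_id=2 -> matches Product
  - employee 2 (Zoe): dept_id=3 -> matches Security
  - employee 3 (Jack): dept_id=2 -> matches Product
  - employee 4 (Pete): dept_id=1 -> matches Research
  - employee 5 (Xander): dept_id=3 -> matches Security
  - employee 6 (Grace): dept_id=3 -> matches Security
  - employee 7 (Bob): dept_id=NULL, no match -> dropped
So 1 of 7 rows is dropped.

SQL:
SELECT a.name, b.name AS department
FROM employees a
INNER JOIN departments b ON a.dept_id = b.id

Result:
name   | department
-------+-----------
George | Product   
Zoe    | Security  
Jack   | Product   
Pete   | Research  
Xander | Security  
Grace  | Security  


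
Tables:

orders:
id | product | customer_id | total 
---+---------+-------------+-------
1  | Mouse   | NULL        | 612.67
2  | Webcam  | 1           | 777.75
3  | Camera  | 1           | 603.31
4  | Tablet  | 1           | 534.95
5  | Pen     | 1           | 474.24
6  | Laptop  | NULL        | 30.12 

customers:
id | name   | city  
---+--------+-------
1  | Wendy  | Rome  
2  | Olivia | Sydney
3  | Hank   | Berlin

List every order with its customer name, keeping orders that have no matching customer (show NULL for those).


LEFT JOIN keeps every row from orders (the left table); where customer_id has no match in customers, the customer columns become NULL. Walk through each order:
  - order 1 (Mouse): customer_id=NULL, no match -> kept with NULL
  - order 2 (Webcam): customer_id=1 -> matches Wendy
  - order 3 (Camera): customer_id=1 -> matches Wendy
  - order 4 (Tablet): customer_id=1 -> matches Wendy
  - order 5 (Pen): customer_id=1 -> matches Wendy
  - order 6 (Laptop): customer_id=NULL, no match -> kept with NULL
All 6 rows appear; 2 have NULL customer.

SQL:
SELECT a.product, b.name AS customer
FROM orders a
LEFT JOIN customers b ON a.customer_id = b.id

Result:
product | customer
--------+---------
Mouse   | NULL    
Webcam  | Wendy   
Camera  | Wendy   
Tablet  | Wendy   
Pen     | Wendy   
Laptop  | NULL    


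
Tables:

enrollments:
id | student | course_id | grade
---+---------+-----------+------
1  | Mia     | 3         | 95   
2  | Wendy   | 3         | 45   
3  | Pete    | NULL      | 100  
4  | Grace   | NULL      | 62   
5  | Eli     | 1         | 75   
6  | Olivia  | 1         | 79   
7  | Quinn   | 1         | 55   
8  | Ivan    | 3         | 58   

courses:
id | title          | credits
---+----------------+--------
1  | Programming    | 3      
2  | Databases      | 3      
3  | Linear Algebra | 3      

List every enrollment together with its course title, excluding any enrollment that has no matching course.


INNER JOIN keeps only enrollments rows whose course_id matches an id in courses. Walk through each enrollment:
  - enrollment 1 (Mia): course_id=3 -> matches Linear Algebra
  - enrollment 2 (Wendy): course_id=3 -> matches Linear Algebra
  - enrollment 3 (Pete): course_id=NULL, no match -> dropped
  - enrollment 4 (Grace): course_id=NULL, no match -> dropped
  - enrollment 5 (Eli): course_id=1 -> matches Programming
  - enrollment 6 (Olivia): course_id=1 -> matches Programming
  - enrollment 7 (Quinn): course_id=1 -> matches Programming
  - enrollment 8 (Ivan): course_id=3 -> matches Linear Algebra
So 2 of 8 rows are dropped.

SQL:
SELECT a.student, b.title AS course
FROM enrollments a
INNER JOIN courses b ON a.course_id = b.id

Result:
student | course        
--------+---------------
Mia     | Linear Algebra
Wendy   | Linear Algebra
Eli     | Programming   
Olivia  | Programming   
Quinn   | Programming   
Ivan    | Linear Algebra


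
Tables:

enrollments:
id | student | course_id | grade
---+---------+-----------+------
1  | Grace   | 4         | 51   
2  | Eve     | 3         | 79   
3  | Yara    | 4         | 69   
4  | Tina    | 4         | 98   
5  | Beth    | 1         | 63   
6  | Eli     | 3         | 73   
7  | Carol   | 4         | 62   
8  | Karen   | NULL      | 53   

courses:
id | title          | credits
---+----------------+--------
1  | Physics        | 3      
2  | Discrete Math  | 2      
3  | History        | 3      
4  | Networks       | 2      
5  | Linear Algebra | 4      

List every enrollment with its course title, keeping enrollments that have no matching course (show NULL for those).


LEFT JOIN keeps every row from enrollments (the left table); where course_id has no match in courses, the course columns become NULL. Walk through each enrollment:
  - enrollment 1 (Grace): course_id=4 -> matches Networks
  - enrollment 2 (Eve): course_id=3 -> matches History
  - enrollment 3 (Yara): course_id=4 -> matches Networks
  - enrollment 4 (Tina): course_id=4 -> matches Networks
  - enrollment 5 (Beth): course_id=1 -> matches Physics
  - enrollment 6 (Eli): course_id=3 -> matches History
  - enrollment 7 (Carol): course_id=4 -> matches Networks
  - enrollment 8 (Karen): course_id=NULL, no match -> kept with NULL
All 8 rows appear; 1 has NULL course.

SQL:
SELECT a.student, b.title AS course
FROM enrollments a
LEFT JOIN courses b ON a.course_id = b.id

Result:
student | course  
--------+---------
Grace   | Networks
Eve     | History 
Yara    | Networks
Tina    | Networks
Beth    | Physics 
Eli     | History 
Carol   | Networks
Karen   | NULL    


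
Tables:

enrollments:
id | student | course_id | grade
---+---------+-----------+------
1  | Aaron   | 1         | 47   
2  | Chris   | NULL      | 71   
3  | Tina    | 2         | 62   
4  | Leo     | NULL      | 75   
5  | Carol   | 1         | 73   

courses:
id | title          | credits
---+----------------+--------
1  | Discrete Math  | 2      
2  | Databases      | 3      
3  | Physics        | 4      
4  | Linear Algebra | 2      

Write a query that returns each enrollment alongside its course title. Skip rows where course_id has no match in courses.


INNER JOIN keeps only enrollments rows whose course_id matches an id in courses. Walk through each enrollment:
  - enrollment 1 (Aaron): course_id=1 -> matches Discrete Math
  - enrollment 2 (Chris): course_id=NULL, no match -> dropped
  - enrollment 3 (Tina): course_id=2 -> matches Databases
  - enrollment 4 (Leo): course_id=NULL, no match -> dropped
  - enrollment 5 (Carol): course_id=1 -> matches Discrete Math
So 2 of 5 rows are dropped.

SQL:
SELECT a.student, b.title AS course
FROM enrollments a
INNER JOIN courses b ON a.course_id = b.id

Result:
student | course       
--------+--------------
Aaron   | Discrete Math
Tina    | Databases    
Carol   | Discrete Math


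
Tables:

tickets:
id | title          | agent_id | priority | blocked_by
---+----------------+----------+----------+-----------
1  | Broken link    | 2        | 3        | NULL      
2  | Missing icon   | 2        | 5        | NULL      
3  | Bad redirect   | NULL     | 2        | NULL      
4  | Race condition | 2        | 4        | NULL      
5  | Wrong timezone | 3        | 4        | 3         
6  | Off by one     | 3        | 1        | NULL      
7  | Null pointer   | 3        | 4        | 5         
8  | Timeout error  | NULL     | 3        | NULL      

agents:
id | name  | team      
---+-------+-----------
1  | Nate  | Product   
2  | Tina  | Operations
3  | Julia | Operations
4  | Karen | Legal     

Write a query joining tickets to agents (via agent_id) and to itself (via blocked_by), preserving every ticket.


Two LEFT JOINs from the same base table tickets: one to agents via agent_id, one to tickets itself via blocked_by. Both are LEFT so every ticket is preserved.
Match against agents:
  - ticket 1 (Broken link): agent_id=2 -> matches Tina
  - ticket 2 (Missing icon): agent_id=2 -> matches Tina
  - ticket 3 (Bad redirect): agent_id=NULL, no match -> kept with NULL
  - ticket 4 (Race condition): agent_id=2 -> matches Tina
  - ticket 5 (Wrong timezone): agent_id=3 -> matches Julia
  - ticket 6 (Off by one): agent_id=3 -> matches Julia
  - ticket 7 (Null pointer): agent_id=3 -> matches Julia
  - ticket 8 (Timeout error): agent_id=NULL, no match -> kept with NULL
Match against tickets (self):
  - ticket 1 (Broken link): blocked_by=NULL -> NULL
  - ticket 2 (Missing icon): blocked_by=NULL -> NULL
  - ticket 3 (Bad redirect): blocked_by=NULL -> NULL
  - ticket 4 (Race condition): blocked_by=NULL -> NULL
  - ticket 5 (Wrong timezone): blocked_by=3 -> Bad redirect
  - ticket 6 (Off by one): blocked_by=NULL -> NULL
  - ticket 7 (Null pointer): blocked_by=5 -> Wrong timezone
  - ticket 8 (Timeout error): blocked_by=NULL -> NULL

SQL:
SELECT a.title, b.name AS agent, c.title AS blocked_by
FROM tickets a
LEFT JOIN agents b ON a.agent_id = b.id
LEFT JOIN tickets c ON a.blocked_by = c.id

Result:
title          | agent | blocked_by    
---------------+-------+---------------
Broken link    | Tina  | NULL          
Missing icon   | Tina  | NULL          
Bad redirect   | NULL  | NULL          
Race condition | Tina  | NULL          
Wrong timezone | Julia | Bad redirect  
Off by one     | Julia | NULL          
Null pointer   | Julia | Wrong timezone
Timeout error  | NULL  | NULL          


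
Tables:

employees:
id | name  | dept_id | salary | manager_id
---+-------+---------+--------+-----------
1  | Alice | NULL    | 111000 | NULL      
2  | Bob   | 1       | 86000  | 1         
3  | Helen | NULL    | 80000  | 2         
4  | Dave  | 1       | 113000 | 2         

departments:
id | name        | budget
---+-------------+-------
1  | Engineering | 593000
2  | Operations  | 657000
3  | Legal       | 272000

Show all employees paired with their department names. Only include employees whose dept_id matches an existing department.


INNER JOIN keeps only employees rows whose dept_id matches an id in departments. Walk through each employee:
  - employee 1 (Alice): dept_id=NULL, no match -> dropped
  - employee 2 (Bob): dept_id=1 -> matches Engineering
  - employee 3 (Helen): dept_id=NULL, no match -> dropped
  - employee 4 (Dave): dept_id=1 -> matches Engineering
So 2 of 4 rows are dropped.

SQL:
SELECT a.name, b.name AS department
FROM employees a
INNER JOIN departments b ON a.dept_id = b.id

Result:
name | department 
-----+------------
Bob  | Engineering
Dave | Engineering


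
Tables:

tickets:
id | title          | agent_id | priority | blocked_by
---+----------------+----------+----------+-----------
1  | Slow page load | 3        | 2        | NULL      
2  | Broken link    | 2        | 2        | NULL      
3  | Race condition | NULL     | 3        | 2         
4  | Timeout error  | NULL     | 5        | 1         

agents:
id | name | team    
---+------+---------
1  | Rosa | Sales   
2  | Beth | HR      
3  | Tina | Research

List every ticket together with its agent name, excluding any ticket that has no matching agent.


INNER JOIN keeps only tickets rows whose agent_id matches an id in agents. Walk through each ticket:
  - ticket 1 (Slow page load): agent_id=3 -> matches Tina
  - ticket 2 (Broken link): agent_id=2 -> matches Beth
  - ticket 3 (Race condition): agent_id=NULL, no match -> dropped
  - ticket 4 (Timeout error): agent_id=NULL, no match -> dropped
So 2 of 4 rows are dropped.

SQL:
SELECT a.title, b.name AS agent
FROM tickets a
INNER JOIN agents b ON a.agent_id = b.id

Result:
title          | agent
---------------+------
Slow page load | Tina 
Broken link    | Beth 


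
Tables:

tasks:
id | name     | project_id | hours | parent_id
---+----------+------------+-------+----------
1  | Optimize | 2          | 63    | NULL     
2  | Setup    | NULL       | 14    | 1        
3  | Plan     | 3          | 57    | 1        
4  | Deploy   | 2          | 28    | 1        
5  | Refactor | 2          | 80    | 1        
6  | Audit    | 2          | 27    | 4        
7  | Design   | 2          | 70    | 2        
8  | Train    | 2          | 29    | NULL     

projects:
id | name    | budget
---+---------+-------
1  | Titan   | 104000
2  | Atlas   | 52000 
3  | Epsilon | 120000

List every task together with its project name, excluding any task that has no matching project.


INNER JOIN keeps only tasks rows whose project_id matches an id in projects. Walk through each task:
  - task 1 (Optimize): project_id=2 -> matches Atlas
  - task 2 (Setup): project_id=NULL, no match -> dropped
  - task 3 (Plan): project_id=3 -> matches Epsilon
  - task 4 (Deploy): project_id=2 -> matches Atlas
  - task 5 (Refactor): project_id=2 -> matches Atlas
  - task 6 (Audit): project_id=2 -> matches Atlas
  - task 7 (Design): project_id=2 -> matches Atlas
  - task 8 (Train): project_id=2 -> matches Atlas
So 1 of 8 rows is dropped.

SQL:
SELECT a.name, b.name AS project
FROM tasks a
INNER JOIN projects b ON a.project_id = b.id

Result:
name     | project
---------+--------
Optimize | Atlas  
Plan     | Epsilon
Deploy   | Atlas  
Refactor | Atlas  
Audit    | Atlas  
Design   | Atlas  
Train    | Atlas  


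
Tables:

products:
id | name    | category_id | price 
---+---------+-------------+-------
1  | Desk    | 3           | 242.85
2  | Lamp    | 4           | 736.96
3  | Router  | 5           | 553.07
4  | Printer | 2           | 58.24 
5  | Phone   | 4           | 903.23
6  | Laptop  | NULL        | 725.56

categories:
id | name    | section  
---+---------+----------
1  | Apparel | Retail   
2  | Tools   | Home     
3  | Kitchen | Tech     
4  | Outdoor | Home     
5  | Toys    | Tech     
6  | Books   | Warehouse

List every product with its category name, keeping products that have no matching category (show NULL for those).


LEFT JOIN keeps every row from products (the left table); where category_id has no match in categories, the category columns become NULL. Walk through each product:
  - product 1 (Desk): category_id=3 -> matches Kitchen
  - product 2 (Lamp): category_id=4 -> matches Outdoor
  - product 3 (Router): category_id=5 -> matches Toys
  - product 4 (Printer): category_id=2 -> matches Tools
  - product 5 (Phone): category_id=4 -> matches Outdoor
  - product 6 (Laptop): category_id=NULL, no match -> kept with NULL
All 6 rows appear; 1 has NULL category.

SQL:
SELECT a.name, b.name AS category
FROM products a
LEFT JOIN categories b ON a.category_id = b.id

Result:
name    | category
--------+---------
Desk    | Kitchen 
Lamp    | Outdoor 
Router  | Toys    
Printer | Tools   
Phone   | Outdoor 
Laptop  | NULL    


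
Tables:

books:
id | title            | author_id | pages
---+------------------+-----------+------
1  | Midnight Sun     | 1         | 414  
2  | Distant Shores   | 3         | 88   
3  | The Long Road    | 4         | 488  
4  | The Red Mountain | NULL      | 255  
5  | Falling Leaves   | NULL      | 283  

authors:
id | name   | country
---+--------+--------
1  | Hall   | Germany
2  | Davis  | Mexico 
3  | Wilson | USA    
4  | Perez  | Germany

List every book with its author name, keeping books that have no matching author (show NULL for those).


LEFT JOIN keeps every row from books (the left table); where author_id has no match in authors, the author columns become NULL. Walk through each book:
  - book 1 (Midnight Sun): author_id=1 -> matches Hall
  - book 2 (Distant Shores): author_id=3 -> matches Wilson
  - book 3 (The Long Road): author_id=4 -> matches Perez
  - book 4 (The Red Mountain): author_id=NULL, no match -> kept with NULL
  - book 5 (Falling Leaves): author_id=NULL, no match -> kept with NULL
All 5 rows appear; 2 have NULL author.

SQL:
SELECT a.title, b.name AS author
FROM books a
LEFT JOIN authors b ON a.author_id = b.id

Result:
title            | author
-----------------+-------
Midnight Sun     | Hall  
Distant Shores   | Wilson
The Long Road    | Perez 
The Red Mountain | NULL  
Falling Leaves   | NULL  


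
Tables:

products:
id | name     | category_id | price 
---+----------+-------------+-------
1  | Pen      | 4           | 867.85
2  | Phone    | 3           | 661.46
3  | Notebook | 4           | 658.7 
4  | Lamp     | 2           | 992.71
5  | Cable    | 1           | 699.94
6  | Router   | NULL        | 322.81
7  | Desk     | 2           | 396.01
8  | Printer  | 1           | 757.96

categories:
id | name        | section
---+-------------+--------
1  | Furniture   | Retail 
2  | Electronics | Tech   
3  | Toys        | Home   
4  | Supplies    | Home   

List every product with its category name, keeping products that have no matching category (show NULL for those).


LEFT JOIN keeps every row from products (the left table); where category_id has no match in categories, the category columns become NULL. Walk through each product:
  - product 1 (Pen): category_id=4 -> matches Supplies
  - product 2 (Phone): category_id=3 -> matches Toys
  - product 3 (Notebook): category_id=4 -> matches Supplies
  - product 4 (Lamp): category_id=2 -> matches Electronics
  - product 5 (Cable): category_id=1 -> matches Furniture
  - product 6 (Router): category_id=NULL, no match -> kept with NULL
  - product 7 (Desk): category_id=2 -> matches Electronics
  - product 8 (Printer): category_id=1 -> matches Furniture
All 8 rows appear; 1 has NULL category.

SQL:
SELECT a.name, b.name AS category
FROM products a
LEFT JOIN categories b ON a.category_id = b.id

Result:
name     | category   
---------+------------
Pen      | Supplies   
Phone    | Toys       
Notebook | Supplies   
Lamp     | Electronics
Cable    | Furniture  
Router   | NULL       
Desk     | Electronics
Printer  | Furniture  


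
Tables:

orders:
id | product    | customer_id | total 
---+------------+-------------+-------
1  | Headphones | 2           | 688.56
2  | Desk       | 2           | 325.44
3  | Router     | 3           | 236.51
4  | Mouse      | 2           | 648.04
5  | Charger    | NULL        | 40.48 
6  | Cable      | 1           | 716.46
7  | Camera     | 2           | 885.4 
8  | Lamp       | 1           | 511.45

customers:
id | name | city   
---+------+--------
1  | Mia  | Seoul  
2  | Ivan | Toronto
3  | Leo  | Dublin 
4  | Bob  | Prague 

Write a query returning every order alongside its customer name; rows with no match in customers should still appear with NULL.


LEFT JOIN keeps every row from orders (the left table); where customer_id has no match in customers, the customer columns become NULL. Walk through each order:
  - order 1 (Headphones): customer_id=2 -> matches Ivan
  - order 2 (Desk): customer_id=2 -> matches Ivan
  - order 3 (Router): customer_id=3 -> matches Leo
  - order 4 (Mouse): customer_id=2 -> matches Ivan
  - order 5 (Charger): customer_id=NULL, no match -> kept with NULL
  - order 6 (Cable): customer_id=1 -> matches Mia
  - order 7 (Camera): customer_id=2 -> matches Ivan
  - order 8 (Lamp): customer_id=1 -> matches Mia
All 8 rows appear; 1 has NULL customer.

SQL:
SELECT a.product, b.name AS customer
FROM orders a
LEFT JOIN customers b ON a.customer_id = b.id

Result:
product    | customer
-----------+---------
Headphones | Ivan    
Desk       | Ivan    
Router     | Leo     
Mouse      | Ivan    
Charger    | NULL    
Cable      | Mia     
Camera     | Ivan    
Lamp       | Mia     


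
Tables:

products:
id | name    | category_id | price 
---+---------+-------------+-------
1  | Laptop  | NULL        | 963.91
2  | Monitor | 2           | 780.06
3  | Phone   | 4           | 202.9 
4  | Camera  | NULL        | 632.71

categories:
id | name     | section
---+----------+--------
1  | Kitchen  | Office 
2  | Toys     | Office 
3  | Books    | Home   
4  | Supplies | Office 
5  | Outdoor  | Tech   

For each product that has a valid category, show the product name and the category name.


INNER JOIN keeps only products rows whose category_id matches an id in categories. Walk through each product:
  - product 1 (Laptop): category_id=NULL, no match -> dropped
  - product 2 (Monitor): category_id=2 -> matches Toys
  - product 3 (Phone): category_id=4 -> matches Supplies
  - product 4 (Camera): category_id=NULL, no match -> dropped
So 2 of 4 rows are dropped.

SQL:
SELECT a.name, b.name AS category
FROM products a
INNER JOIN categories b ON a.category_id = b.id

Result:
name    | category
--------+---------
Monitor | Toys    
Phone   | Supplies


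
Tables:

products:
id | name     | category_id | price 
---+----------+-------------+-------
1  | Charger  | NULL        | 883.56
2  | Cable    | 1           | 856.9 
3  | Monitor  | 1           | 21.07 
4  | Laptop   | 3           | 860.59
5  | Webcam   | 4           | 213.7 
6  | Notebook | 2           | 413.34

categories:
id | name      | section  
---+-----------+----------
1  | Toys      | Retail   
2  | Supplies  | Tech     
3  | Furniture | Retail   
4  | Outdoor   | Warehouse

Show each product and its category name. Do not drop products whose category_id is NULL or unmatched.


LEFT JOIN keeps every row from products (the left table); where category_id has no match in categories, the category columns become NULL. Walk through each product:
  - product 1 (Charger): category_id=NULL, no match -> kept with NULL
  - product 2 (Cable): category_id=1 -> matches Toys
  - product 3 (Monitor): category_id=1 -> matches Toys
  - product 4 (Laptop): category_id=3 -> matches Furniture
  - product 5 (Webcam): category_id=4 -> matches Outdoor
  - product 6 (Notebook): category_id=2 -> matches Supplies
All 6 rows appear; 1 has NULL category.

SQL:
SELECT a.name, b.name AS category
FROM products a
LEFT JOIN categories b ON a.category_id = b.id

Result:
name     | category 
---------+----------
Charger  | NULL     
Cable    | Toys     
Monitor  | Toys     
Laptop   | Furniture
Webcam   | Outdoor  
Notebook | Supplies 


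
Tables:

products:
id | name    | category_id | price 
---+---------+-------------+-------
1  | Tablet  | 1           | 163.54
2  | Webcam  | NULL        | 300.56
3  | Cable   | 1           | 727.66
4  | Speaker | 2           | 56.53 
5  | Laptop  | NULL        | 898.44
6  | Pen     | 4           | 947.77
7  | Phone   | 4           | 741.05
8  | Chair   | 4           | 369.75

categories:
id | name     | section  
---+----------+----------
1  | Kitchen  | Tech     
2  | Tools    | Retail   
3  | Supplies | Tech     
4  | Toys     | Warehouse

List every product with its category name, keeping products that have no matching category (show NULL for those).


LEFT JOIN keeps every row from products (the left table); where category_id has no match in categories, the category columns become NULL. Walk through each product:
  - product 1 (Tablet): category_id=1 -> matches Kitchen
  - product 2 (Webcam): category_id=NULL, no match -> kept with NULL
  - product 3 (Cable): category_id=1 -> matches Kitchen
  - product 4 (Speaker): category_id=2 -> matches Tools
  - product 5 (Laptop): category_id=NULL, no match -> kept with NULL
  - product 6 (Pen): category_id=4 -> matches Toys
  - product 7 (Phone): category_id=4 -> matches Toys
  - product 8 (Chair): category_id=4 -> matches Toys
All 8 rows appear; 2 have NULL category.

SQL:
SELECT a.name, b.name AS category
FROM products a
LEFT JOIN categories b ON a.category_id = b.id

Result:
name    | category
--------+---------
Tablet  | Kitchen 
Webcam  | NULL    
Cable   | Kitchen 
Speaker | Tools   
Laptop  | NULL    
Pen     | Toys    
Phone   | Toys    
Chair   | Toys    


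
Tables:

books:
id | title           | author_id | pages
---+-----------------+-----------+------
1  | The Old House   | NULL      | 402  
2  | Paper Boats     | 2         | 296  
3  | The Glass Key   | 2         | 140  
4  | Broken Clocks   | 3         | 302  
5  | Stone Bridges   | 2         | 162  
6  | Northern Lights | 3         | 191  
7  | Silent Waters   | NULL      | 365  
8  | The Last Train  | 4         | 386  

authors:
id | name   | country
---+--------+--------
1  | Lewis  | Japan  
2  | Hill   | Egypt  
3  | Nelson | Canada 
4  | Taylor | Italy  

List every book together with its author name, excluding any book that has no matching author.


INNER JOIN keeps only books rows whose author_id matches an id in authors. Walk through each book:
  - book 1 (The Old House): author_id=NULL, no match -> dropped
  - book 2 (Paper Boats): author_id=2 -> matches Hill
  - book 3 (The Glass Key): author_id=2 -> matches Hill
  - book 4 (Broken Clocks): author_id=3 -> matches Nelson
  - book 5 (Stone Bridges): author_id=2 -> matches Hill
  - book 6 (Northern Lights): author_id=3 -> matches Nelson
  - book 7 (Silent Waters): author_id=NULL, no match -> dropped
  - book 8 (The Last Train): author_id=4 -> matches Taylor
So 2 of 8 rows are dropped.

SQL:
SELECT a.title, b.name AS author
FROM books a
INNER JOIN authors b ON a.author_id = b.id

Result:
title           | author
----------------+-------
Paper Boats     | Hill  
The Glass Key   | Hill  
Broken Clocks   | Nelson
Stone Bridges   | Hill  
Northern Lights | Nelson
The Last Train  | Taylor


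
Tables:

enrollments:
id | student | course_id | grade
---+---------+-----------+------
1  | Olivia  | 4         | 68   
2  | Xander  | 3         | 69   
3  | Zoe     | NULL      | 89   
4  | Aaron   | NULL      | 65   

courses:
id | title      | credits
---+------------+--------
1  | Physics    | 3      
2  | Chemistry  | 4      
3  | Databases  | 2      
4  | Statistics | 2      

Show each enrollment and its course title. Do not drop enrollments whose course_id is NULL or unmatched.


LEFT JOIN keeps every row from enrollments (the left table); where course_id has no match in courses, the course columns become NULL. Walk through each enrollment:
  - enrollment 1 (Olivia): course_id=4 -> matches Statistics
  - enrollment 2 (Xander): course_id=3 -> matches Databases
  - enrollment 3 (Zoe): course_id=NULL, no match -> kept with NULL
  - enrollment 4 (Aaron): course_id=NULL, no match -> kept with NULL
All 4 rows appear; 2 have NULL course.

SQL:
SELECT a.student, b.title AS course
FROM enrollments a
LEFT JOIN courses b ON a.course_id = b.id

Result:
student | course    
--------+-----------
Olivia  | Statistics
Xander  | Databases 
Zoe     | NULL      
Aaron   | NULL      
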